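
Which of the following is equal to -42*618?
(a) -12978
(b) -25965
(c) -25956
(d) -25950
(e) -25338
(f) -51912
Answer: c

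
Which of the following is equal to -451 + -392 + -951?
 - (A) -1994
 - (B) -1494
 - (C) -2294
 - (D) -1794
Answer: D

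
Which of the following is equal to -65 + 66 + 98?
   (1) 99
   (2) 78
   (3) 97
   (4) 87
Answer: 1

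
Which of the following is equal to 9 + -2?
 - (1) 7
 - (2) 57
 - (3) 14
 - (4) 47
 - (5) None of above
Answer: 1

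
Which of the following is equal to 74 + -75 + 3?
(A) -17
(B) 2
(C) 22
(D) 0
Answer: B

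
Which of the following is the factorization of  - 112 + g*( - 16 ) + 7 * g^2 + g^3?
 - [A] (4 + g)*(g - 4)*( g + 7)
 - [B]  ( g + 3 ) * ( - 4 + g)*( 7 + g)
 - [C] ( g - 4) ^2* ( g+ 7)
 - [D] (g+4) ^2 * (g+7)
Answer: A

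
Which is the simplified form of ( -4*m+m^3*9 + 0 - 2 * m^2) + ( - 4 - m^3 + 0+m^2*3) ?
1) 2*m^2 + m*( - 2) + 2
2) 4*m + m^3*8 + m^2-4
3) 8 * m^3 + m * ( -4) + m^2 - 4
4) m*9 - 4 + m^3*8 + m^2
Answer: 3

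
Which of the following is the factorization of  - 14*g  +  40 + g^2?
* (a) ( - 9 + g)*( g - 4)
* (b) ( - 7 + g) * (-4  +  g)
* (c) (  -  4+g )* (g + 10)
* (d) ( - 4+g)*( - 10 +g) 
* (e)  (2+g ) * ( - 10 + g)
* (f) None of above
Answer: d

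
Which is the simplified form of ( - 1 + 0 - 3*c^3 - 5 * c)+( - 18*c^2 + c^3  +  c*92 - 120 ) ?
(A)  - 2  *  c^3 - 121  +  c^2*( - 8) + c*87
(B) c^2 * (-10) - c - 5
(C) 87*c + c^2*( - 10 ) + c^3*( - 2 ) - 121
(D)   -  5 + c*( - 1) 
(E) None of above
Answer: E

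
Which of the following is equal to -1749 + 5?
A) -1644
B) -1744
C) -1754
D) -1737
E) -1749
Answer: B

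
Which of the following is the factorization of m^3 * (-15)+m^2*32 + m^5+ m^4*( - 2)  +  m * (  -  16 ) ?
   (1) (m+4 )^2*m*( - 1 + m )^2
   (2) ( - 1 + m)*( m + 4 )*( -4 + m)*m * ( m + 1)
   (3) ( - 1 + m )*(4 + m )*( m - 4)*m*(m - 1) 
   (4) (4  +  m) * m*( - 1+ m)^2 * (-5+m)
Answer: 3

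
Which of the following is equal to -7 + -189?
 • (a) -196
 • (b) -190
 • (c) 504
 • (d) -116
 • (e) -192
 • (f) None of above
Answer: a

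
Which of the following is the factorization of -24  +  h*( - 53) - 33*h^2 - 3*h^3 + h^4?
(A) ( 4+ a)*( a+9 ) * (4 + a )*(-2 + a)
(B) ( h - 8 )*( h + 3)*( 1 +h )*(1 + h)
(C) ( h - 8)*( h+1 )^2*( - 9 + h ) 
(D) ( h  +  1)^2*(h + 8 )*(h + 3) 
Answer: B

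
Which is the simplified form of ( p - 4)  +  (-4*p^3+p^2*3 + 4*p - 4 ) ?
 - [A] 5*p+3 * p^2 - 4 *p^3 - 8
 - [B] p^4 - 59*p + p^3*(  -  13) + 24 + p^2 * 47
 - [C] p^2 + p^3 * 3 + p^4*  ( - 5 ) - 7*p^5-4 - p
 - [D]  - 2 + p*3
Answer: A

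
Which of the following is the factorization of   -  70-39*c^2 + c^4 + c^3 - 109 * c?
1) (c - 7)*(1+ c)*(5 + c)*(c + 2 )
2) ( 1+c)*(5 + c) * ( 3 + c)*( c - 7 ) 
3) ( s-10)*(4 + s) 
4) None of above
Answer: 1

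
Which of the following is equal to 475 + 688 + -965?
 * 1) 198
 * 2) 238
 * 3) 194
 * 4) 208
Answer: 1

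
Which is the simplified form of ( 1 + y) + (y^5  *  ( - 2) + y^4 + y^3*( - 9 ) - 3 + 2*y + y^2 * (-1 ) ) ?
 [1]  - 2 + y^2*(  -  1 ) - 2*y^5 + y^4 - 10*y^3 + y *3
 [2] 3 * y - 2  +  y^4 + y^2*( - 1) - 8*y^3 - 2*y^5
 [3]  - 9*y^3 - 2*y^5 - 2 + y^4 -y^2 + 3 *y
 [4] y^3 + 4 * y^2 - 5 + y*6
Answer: 3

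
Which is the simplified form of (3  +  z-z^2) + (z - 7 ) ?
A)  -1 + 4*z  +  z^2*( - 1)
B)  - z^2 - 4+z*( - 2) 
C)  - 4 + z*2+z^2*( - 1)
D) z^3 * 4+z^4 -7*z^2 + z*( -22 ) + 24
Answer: C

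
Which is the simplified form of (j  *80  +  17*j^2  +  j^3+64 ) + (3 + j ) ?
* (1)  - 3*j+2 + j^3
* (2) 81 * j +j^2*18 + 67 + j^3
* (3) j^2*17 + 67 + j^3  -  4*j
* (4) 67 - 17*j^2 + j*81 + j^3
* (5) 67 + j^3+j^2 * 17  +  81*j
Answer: 5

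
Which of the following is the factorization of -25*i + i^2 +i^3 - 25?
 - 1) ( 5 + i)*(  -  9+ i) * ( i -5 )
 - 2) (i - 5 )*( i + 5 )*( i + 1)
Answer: 2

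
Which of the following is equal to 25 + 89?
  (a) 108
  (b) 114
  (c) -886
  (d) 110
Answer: b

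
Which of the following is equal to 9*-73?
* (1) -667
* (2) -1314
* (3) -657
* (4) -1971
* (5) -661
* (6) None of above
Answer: 3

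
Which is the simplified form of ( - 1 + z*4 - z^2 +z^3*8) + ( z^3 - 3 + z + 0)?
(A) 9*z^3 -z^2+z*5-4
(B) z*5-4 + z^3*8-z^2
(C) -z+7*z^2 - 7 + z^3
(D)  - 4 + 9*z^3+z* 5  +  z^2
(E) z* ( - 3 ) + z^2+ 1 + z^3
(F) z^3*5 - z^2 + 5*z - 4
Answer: A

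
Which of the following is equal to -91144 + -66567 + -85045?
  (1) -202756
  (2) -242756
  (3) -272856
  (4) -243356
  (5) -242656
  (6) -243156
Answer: 2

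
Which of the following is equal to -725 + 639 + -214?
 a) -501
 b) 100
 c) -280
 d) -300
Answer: d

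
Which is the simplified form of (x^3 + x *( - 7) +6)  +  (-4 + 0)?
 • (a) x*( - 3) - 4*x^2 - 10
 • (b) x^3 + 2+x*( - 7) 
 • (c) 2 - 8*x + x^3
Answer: b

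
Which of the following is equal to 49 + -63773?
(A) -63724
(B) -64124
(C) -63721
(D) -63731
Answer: A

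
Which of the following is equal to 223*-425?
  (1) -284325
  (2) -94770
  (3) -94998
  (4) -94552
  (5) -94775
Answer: 5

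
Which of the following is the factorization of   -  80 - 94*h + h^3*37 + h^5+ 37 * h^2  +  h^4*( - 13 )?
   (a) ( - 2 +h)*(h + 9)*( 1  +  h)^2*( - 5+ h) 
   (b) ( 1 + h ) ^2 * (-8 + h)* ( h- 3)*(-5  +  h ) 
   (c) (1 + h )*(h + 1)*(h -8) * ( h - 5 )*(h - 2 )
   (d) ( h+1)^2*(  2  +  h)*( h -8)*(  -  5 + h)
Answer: c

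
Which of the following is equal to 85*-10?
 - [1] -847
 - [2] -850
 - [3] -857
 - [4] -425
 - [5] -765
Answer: 2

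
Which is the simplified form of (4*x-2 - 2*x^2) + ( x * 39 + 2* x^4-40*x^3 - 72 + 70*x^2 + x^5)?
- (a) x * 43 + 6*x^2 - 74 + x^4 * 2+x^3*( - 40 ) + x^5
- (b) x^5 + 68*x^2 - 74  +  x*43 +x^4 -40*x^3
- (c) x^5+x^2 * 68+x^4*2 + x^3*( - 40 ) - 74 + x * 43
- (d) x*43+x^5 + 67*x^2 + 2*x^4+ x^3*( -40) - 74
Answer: c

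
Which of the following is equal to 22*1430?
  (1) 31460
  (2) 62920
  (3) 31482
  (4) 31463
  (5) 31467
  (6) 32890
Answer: 1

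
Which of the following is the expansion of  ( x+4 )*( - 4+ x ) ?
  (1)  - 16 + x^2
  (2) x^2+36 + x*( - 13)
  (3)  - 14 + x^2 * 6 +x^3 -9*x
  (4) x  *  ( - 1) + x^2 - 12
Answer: 1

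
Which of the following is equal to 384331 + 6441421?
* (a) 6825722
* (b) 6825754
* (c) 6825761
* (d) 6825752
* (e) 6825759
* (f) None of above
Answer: d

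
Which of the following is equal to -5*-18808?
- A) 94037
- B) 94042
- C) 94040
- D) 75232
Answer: C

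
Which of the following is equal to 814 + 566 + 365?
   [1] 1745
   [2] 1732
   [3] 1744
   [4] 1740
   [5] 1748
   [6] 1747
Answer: 1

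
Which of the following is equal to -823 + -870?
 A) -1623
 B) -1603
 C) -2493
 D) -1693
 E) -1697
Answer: D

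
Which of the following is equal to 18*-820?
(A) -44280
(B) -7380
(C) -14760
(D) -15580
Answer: C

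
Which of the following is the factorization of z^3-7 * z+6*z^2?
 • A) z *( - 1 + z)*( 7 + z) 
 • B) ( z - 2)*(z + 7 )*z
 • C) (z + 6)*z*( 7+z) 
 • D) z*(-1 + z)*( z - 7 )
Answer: A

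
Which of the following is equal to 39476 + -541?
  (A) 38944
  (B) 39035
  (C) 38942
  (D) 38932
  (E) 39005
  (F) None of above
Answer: F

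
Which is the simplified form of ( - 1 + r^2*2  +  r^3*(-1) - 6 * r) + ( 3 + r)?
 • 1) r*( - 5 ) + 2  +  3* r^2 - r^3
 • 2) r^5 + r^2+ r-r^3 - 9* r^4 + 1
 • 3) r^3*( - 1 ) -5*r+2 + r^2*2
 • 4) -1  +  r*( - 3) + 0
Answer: 3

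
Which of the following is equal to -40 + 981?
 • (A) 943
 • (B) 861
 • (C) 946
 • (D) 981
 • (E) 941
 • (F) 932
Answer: E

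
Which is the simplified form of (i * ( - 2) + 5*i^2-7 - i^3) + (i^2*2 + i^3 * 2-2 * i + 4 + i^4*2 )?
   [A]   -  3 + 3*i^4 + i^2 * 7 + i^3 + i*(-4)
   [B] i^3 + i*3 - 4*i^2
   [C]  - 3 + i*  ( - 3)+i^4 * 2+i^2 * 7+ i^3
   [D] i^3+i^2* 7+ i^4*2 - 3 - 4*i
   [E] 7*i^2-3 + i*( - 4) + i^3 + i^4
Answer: D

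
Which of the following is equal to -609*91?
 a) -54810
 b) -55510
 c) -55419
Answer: c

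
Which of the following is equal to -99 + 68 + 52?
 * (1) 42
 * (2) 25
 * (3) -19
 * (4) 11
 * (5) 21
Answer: 5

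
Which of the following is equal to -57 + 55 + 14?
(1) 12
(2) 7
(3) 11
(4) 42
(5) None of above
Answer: 1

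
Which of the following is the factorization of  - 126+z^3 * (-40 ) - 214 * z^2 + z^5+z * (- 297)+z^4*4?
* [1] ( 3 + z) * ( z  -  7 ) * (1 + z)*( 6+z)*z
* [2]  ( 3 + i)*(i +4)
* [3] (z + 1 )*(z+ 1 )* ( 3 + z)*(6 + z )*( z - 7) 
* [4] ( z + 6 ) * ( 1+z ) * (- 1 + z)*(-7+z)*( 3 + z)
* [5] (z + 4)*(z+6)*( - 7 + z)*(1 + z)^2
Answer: 3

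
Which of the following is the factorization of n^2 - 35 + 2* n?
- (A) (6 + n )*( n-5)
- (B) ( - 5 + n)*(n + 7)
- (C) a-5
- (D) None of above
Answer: B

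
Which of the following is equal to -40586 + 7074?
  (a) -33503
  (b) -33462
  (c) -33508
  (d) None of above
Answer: d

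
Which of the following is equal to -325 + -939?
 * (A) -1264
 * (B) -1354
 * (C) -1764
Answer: A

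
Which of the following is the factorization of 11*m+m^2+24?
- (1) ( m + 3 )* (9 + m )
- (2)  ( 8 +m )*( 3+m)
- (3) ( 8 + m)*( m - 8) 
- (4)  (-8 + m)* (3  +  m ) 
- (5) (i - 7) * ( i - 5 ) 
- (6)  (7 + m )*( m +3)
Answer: 2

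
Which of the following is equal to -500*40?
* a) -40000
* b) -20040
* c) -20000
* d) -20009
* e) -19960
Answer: c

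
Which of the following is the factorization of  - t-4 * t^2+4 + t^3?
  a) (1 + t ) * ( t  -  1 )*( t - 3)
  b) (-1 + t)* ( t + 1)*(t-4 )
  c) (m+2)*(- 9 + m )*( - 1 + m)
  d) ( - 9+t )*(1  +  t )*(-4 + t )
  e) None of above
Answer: b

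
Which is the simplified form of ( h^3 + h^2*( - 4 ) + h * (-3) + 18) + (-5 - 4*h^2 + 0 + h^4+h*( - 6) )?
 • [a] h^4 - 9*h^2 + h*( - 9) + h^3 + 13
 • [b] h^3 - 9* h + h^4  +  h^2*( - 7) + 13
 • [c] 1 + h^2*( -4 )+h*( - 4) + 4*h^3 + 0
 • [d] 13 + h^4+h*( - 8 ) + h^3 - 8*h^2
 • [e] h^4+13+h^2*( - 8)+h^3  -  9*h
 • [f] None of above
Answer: e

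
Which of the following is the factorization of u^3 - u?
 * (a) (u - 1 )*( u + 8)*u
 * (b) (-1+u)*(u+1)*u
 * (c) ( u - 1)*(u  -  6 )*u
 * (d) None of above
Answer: b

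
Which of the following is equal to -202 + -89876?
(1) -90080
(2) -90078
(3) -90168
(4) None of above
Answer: 2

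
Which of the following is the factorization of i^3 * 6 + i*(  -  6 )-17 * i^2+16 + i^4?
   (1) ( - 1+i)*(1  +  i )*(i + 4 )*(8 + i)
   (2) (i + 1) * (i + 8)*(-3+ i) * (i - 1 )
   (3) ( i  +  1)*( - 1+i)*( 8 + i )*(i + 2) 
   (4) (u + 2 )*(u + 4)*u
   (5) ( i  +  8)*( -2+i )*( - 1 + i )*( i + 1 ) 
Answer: 5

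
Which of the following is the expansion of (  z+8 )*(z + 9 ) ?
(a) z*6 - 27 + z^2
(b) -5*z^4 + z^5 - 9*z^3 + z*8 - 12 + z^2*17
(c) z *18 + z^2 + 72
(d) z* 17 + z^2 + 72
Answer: d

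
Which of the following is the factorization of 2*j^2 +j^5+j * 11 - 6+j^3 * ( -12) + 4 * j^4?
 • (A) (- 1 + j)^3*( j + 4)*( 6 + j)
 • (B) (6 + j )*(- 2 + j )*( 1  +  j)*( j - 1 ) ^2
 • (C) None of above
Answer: C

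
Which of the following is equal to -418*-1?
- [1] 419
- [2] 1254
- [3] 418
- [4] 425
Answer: 3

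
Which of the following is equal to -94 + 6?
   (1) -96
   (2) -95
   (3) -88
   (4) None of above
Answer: 3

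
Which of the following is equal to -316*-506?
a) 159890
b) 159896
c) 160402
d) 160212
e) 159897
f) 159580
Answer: b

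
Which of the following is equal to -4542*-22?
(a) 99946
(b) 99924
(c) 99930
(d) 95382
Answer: b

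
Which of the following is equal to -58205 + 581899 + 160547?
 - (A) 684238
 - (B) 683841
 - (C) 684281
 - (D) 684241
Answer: D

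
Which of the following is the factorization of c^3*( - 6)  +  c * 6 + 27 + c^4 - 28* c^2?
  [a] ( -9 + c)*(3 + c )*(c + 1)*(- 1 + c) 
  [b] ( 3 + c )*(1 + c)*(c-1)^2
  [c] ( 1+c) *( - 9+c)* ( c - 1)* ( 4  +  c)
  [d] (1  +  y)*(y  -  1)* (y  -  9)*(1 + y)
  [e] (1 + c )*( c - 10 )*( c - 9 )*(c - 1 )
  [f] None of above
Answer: a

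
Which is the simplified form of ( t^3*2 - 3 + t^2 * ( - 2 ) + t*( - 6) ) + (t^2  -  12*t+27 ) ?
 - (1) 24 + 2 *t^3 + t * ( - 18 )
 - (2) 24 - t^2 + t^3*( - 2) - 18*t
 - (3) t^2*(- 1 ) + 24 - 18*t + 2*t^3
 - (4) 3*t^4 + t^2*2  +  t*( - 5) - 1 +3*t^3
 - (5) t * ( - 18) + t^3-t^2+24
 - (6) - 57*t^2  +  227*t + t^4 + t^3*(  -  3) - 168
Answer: 3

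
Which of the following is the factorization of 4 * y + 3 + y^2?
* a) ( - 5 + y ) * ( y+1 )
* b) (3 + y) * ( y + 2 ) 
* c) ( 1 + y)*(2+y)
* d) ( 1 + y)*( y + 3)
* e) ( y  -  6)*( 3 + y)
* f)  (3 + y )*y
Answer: d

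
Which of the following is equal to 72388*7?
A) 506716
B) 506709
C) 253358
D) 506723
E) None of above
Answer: A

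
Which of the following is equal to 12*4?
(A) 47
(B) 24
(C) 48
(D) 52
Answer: C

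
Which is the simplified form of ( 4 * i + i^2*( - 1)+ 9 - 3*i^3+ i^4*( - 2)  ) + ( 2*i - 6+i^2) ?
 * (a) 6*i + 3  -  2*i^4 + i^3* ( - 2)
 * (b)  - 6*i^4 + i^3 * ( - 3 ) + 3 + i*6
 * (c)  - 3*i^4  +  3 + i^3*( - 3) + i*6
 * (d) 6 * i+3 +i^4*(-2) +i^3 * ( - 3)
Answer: d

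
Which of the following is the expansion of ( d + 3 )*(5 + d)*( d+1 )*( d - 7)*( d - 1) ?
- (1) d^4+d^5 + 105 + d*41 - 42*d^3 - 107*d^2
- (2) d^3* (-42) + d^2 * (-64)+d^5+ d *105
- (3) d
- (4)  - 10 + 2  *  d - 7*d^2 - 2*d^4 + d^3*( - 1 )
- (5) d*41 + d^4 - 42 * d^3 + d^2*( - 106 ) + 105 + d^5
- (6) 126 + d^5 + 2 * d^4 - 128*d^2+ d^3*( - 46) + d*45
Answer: 5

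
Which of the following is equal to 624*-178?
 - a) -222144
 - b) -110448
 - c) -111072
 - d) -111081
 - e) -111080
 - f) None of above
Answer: c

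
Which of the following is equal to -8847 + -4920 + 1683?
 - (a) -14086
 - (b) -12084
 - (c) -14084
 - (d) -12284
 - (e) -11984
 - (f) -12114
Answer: b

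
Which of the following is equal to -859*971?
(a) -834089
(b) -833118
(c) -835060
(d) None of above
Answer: a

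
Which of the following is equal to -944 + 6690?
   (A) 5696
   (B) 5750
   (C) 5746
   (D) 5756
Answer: C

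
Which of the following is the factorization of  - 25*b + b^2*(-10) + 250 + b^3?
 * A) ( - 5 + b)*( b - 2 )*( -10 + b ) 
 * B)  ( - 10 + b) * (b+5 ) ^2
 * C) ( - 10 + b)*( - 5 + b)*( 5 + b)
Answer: C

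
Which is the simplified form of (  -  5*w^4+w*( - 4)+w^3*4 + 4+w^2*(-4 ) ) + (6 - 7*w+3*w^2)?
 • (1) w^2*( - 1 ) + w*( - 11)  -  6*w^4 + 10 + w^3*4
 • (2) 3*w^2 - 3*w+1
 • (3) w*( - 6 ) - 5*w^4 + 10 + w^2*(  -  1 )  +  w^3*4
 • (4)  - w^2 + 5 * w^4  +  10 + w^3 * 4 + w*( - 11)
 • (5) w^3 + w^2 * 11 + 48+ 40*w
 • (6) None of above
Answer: 6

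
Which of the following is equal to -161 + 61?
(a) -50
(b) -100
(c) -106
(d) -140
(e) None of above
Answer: b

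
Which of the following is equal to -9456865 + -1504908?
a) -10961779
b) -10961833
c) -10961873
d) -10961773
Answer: d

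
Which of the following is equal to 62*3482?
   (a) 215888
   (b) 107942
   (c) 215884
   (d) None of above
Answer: c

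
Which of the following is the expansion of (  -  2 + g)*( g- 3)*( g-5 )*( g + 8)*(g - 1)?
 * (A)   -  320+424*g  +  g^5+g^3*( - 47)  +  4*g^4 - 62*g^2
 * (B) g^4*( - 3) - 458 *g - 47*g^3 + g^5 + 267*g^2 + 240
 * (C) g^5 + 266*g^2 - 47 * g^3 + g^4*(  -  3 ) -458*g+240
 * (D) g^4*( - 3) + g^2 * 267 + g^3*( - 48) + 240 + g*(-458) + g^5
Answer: B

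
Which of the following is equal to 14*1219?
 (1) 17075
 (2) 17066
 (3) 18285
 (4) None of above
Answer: 2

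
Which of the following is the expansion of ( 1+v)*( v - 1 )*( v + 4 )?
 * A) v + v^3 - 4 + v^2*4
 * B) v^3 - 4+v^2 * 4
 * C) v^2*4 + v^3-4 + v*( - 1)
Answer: C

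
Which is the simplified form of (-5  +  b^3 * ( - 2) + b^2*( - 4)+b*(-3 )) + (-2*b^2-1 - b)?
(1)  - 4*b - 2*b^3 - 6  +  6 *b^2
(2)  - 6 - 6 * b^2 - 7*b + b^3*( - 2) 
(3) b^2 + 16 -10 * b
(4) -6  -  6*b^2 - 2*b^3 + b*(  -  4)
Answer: 4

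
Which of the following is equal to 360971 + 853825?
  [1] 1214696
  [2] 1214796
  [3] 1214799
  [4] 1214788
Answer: 2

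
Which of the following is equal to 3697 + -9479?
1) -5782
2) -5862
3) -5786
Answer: 1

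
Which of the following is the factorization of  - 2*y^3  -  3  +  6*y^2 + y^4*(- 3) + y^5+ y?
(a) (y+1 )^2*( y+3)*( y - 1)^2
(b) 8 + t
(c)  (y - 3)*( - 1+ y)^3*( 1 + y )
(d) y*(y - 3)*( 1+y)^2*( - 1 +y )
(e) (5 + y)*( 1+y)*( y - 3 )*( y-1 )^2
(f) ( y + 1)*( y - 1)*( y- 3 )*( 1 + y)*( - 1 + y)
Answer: f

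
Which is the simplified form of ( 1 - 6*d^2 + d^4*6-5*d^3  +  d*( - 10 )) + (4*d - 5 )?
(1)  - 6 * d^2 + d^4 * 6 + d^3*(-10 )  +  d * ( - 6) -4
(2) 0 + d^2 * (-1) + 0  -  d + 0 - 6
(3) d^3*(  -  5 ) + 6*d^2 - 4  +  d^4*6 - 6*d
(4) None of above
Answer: 4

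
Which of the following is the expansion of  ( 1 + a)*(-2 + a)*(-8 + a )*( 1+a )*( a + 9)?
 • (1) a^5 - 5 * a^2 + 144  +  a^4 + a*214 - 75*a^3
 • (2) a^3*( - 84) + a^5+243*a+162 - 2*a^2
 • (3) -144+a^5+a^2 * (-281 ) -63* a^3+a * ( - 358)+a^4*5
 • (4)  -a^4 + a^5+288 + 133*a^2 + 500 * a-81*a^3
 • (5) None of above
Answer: 1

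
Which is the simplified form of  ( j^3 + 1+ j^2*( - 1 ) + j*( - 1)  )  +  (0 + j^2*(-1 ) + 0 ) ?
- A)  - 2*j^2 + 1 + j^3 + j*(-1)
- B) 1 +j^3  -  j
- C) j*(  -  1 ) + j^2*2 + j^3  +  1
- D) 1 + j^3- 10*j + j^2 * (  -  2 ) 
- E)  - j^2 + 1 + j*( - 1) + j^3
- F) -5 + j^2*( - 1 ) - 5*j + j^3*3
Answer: A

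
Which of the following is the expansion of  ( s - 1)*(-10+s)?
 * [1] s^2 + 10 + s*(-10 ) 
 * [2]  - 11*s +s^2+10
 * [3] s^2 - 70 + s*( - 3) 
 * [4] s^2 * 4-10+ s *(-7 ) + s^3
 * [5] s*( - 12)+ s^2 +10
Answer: 2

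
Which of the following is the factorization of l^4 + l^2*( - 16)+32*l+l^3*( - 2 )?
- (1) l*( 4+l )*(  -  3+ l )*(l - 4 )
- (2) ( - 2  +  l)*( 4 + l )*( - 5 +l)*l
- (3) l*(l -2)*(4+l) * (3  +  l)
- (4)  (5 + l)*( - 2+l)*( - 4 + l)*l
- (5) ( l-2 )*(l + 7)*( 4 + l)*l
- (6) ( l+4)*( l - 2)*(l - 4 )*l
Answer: 6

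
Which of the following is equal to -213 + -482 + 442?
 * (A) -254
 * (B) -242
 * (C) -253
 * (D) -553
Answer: C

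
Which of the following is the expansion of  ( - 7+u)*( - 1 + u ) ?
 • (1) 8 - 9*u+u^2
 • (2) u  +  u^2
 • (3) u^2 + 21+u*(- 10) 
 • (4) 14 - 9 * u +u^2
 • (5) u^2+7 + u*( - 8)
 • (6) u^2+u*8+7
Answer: 5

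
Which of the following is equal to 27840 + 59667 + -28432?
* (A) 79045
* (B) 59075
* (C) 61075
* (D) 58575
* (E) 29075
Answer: B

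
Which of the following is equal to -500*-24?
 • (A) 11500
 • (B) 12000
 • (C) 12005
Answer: B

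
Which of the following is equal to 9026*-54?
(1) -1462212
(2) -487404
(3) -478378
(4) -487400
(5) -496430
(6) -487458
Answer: 2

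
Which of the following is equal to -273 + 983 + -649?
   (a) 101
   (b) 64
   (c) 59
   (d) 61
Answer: d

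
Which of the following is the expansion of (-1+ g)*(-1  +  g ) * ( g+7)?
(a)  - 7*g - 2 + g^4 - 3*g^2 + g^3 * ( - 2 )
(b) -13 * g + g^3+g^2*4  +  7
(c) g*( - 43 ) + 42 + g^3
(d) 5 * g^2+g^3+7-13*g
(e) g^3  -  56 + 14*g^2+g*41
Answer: d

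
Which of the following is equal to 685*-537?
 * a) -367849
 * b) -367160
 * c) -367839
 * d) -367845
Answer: d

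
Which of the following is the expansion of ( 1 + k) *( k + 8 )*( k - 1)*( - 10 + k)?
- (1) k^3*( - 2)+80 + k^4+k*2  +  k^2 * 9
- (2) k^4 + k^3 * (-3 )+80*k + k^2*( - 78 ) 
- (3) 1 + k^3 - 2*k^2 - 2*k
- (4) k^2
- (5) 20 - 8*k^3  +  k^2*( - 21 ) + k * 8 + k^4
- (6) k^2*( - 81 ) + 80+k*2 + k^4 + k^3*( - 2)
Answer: 6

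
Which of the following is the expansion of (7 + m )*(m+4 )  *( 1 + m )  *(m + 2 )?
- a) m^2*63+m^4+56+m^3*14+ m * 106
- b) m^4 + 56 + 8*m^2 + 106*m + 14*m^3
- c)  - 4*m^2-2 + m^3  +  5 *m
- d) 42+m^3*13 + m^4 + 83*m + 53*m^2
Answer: a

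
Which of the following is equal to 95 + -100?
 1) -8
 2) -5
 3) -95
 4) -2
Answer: 2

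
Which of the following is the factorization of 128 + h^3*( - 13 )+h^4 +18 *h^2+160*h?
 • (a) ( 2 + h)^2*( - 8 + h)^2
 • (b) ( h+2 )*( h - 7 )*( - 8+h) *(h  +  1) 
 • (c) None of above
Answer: c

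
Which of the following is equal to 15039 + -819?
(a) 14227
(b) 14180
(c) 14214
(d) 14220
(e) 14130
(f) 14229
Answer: d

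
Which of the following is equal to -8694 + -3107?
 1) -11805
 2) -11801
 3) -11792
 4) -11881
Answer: 2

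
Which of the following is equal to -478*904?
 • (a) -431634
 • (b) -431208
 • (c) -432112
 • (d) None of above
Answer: c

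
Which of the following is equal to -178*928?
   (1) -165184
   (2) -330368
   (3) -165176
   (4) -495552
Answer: 1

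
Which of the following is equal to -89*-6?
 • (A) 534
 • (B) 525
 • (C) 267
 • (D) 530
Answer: A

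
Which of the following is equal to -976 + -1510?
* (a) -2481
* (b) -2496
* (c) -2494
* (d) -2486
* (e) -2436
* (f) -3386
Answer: d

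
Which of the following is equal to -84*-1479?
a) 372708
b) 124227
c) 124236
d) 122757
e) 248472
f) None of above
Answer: c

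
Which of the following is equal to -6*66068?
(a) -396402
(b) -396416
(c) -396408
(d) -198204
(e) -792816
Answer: c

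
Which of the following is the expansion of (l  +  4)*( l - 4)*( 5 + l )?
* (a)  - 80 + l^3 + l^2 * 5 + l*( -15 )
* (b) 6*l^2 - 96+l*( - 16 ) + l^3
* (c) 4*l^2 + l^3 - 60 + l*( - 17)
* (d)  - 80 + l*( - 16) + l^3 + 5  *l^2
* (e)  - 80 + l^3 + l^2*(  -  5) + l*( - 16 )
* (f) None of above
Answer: d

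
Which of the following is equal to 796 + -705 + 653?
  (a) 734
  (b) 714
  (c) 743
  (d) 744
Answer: d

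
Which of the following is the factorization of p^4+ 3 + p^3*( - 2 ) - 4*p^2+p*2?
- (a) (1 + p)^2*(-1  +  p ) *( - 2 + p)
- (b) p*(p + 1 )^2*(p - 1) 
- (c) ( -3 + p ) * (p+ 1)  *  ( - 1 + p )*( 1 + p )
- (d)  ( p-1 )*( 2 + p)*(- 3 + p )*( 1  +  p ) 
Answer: c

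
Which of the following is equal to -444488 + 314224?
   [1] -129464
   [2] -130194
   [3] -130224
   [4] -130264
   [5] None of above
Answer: 4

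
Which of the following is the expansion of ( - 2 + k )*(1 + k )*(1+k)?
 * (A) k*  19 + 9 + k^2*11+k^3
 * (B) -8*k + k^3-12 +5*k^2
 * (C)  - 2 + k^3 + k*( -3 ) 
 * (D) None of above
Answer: C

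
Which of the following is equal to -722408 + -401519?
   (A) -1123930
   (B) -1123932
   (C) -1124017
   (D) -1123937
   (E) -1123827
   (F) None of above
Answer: F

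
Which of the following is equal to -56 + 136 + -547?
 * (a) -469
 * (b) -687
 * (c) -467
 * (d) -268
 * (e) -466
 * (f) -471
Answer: c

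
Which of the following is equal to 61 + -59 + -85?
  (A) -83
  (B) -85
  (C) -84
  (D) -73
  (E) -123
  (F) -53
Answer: A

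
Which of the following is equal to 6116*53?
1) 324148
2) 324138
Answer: 1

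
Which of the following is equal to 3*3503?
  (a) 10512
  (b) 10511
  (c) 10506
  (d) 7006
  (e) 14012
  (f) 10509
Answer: f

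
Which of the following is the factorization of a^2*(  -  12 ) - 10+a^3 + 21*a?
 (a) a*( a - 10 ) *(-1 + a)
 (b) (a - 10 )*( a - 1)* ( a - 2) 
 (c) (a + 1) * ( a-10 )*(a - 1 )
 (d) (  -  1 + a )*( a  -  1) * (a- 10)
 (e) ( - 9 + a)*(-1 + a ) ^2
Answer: d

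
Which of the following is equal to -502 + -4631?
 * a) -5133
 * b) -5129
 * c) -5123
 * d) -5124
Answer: a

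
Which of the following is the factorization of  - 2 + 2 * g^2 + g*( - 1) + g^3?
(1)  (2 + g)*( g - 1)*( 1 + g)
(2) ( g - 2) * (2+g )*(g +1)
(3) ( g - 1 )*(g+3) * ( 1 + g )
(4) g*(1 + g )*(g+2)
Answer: 1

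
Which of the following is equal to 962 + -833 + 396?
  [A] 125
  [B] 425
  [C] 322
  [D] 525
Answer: D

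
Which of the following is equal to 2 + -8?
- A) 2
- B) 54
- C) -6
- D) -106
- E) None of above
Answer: C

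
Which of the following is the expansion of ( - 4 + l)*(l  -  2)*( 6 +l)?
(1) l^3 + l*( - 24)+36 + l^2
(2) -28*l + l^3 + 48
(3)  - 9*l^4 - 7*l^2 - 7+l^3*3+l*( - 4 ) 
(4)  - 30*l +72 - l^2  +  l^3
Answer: 2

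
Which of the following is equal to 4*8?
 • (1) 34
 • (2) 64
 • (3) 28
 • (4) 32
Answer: 4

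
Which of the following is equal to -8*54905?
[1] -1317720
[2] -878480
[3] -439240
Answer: 3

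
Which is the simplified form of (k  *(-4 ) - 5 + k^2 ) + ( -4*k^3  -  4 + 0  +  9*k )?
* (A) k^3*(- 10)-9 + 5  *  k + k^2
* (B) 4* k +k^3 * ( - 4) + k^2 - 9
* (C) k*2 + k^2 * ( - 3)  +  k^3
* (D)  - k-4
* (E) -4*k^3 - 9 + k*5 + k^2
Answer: E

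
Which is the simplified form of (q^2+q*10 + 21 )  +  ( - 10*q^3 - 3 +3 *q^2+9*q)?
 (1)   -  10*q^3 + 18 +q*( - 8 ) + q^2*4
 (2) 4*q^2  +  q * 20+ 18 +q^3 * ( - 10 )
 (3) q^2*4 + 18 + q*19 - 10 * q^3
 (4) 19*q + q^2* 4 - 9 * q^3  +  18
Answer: 3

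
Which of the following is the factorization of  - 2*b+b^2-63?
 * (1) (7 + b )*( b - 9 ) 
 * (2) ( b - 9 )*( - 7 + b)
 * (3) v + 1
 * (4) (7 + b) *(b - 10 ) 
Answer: 1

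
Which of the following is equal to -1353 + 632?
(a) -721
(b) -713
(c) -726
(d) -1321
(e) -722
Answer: a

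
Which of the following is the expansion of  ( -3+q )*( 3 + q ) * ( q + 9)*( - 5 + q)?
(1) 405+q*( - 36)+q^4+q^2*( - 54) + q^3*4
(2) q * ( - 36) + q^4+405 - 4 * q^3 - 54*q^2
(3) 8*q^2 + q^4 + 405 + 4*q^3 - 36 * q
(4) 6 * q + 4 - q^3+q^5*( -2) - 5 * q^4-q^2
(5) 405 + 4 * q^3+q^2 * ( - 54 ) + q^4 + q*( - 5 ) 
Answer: 1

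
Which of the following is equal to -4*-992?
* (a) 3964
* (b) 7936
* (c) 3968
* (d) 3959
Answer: c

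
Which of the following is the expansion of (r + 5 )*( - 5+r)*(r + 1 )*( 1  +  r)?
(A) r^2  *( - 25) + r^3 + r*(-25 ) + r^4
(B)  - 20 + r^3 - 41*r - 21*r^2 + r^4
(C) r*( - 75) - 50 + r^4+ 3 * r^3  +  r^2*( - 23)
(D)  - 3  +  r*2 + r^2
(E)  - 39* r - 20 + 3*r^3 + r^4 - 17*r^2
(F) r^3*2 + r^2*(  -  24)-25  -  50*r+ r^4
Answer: F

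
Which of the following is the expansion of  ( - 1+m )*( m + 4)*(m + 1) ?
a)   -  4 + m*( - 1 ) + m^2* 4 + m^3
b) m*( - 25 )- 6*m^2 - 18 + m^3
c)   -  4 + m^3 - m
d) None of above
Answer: a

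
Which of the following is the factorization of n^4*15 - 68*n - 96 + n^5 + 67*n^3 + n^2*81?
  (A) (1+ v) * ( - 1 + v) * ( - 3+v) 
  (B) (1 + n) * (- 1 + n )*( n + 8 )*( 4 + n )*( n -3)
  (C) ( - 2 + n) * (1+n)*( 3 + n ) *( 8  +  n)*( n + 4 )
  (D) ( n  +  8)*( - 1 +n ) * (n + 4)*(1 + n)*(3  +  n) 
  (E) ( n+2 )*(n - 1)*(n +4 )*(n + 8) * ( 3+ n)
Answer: D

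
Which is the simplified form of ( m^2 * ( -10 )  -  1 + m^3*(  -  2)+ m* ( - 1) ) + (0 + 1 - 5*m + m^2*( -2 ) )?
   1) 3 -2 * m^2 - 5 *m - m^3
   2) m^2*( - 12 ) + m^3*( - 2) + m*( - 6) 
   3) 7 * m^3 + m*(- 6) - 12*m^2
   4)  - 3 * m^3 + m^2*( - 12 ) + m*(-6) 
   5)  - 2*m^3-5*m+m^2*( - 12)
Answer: 2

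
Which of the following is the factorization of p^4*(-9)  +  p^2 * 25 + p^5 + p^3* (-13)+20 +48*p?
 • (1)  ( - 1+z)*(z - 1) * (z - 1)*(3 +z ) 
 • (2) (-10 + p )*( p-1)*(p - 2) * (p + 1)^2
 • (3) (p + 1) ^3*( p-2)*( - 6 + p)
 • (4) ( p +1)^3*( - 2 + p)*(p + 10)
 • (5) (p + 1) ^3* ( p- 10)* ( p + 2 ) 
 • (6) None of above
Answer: 6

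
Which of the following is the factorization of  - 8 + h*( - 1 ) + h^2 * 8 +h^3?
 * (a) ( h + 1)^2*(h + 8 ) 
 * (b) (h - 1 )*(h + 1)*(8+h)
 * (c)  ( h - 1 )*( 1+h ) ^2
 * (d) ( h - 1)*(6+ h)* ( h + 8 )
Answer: b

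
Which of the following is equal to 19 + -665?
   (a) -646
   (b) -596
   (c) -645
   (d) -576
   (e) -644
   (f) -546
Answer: a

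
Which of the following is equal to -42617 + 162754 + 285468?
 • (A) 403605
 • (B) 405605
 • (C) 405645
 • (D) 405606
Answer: B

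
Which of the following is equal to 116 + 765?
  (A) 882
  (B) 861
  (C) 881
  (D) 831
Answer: C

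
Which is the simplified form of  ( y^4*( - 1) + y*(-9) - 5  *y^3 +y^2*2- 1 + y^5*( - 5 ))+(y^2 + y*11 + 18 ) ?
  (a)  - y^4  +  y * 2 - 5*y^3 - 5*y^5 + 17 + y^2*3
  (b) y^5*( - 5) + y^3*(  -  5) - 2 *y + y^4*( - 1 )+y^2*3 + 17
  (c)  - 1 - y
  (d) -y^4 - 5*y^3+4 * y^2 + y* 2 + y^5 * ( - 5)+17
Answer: a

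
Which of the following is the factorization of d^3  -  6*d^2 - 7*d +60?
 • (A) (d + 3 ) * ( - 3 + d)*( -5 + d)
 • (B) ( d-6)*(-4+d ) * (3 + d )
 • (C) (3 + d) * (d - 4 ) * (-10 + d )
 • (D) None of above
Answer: D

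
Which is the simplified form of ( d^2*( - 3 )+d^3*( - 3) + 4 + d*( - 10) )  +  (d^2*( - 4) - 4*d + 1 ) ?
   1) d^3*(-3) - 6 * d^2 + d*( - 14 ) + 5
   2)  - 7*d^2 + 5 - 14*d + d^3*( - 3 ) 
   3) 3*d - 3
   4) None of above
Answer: 2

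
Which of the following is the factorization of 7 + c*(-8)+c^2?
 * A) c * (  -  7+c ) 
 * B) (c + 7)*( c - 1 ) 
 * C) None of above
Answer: C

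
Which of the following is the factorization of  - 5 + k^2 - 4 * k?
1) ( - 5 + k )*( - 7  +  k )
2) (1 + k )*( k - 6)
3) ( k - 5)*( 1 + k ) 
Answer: 3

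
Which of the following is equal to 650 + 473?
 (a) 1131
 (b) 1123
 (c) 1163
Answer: b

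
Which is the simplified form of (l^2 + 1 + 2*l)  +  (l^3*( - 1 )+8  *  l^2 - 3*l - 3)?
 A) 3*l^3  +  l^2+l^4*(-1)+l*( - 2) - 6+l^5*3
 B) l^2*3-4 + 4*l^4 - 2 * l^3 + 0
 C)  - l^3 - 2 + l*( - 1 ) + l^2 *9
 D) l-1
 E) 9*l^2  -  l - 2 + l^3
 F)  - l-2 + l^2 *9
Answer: C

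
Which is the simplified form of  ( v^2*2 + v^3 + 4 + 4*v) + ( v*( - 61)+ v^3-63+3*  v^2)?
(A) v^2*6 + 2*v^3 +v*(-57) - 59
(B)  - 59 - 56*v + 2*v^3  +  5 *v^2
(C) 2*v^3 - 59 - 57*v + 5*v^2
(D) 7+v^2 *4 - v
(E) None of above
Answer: C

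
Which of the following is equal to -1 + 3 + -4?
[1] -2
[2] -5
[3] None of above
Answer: 1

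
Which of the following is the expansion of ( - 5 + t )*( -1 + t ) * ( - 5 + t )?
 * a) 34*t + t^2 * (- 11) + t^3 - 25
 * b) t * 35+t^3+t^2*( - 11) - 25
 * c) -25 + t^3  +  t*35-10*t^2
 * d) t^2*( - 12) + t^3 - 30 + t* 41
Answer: b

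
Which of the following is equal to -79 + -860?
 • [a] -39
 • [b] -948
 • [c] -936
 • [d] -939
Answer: d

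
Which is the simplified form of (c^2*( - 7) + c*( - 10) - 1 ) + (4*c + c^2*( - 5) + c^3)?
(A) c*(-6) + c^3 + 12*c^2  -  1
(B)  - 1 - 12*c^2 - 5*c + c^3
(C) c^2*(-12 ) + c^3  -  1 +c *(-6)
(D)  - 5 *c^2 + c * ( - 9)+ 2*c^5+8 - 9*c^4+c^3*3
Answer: C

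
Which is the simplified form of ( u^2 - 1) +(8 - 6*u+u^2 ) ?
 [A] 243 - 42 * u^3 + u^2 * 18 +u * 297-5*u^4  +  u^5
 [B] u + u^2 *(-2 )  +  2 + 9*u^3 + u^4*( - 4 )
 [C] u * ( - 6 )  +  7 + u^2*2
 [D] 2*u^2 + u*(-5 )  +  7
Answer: C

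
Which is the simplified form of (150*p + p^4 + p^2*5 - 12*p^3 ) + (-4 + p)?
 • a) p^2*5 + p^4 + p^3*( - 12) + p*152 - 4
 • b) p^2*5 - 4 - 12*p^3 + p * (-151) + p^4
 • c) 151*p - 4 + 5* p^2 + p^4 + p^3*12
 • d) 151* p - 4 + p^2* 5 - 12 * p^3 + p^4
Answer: d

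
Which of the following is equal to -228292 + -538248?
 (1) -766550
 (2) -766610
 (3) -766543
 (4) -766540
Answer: 4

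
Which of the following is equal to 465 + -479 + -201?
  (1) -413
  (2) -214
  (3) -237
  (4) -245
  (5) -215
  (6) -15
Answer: 5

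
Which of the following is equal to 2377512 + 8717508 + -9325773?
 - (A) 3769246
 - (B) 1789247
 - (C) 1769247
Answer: C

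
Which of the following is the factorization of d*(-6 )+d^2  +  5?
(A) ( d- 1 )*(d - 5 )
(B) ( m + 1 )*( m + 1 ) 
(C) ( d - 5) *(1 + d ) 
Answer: A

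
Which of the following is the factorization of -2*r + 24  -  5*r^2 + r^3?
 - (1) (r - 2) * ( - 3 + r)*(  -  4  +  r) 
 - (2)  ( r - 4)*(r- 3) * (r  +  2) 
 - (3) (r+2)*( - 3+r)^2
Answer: 2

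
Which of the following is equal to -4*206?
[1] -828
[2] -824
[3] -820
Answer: 2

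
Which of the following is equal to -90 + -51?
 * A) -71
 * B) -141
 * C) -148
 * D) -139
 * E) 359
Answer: B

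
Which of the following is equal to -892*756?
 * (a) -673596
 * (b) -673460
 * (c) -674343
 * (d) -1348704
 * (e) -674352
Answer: e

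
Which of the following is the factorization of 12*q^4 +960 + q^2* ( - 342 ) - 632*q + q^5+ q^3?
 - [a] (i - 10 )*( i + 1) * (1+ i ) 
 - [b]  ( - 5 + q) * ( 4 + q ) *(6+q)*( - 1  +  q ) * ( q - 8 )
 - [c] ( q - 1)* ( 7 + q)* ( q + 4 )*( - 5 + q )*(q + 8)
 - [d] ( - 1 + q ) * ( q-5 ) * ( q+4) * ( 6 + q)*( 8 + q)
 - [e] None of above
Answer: d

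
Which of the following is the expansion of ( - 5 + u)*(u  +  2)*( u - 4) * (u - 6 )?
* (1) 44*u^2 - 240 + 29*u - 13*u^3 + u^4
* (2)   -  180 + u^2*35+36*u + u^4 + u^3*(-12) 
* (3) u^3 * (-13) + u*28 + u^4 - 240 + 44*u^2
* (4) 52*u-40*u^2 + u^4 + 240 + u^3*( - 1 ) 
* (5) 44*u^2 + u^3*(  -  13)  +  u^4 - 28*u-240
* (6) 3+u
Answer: 3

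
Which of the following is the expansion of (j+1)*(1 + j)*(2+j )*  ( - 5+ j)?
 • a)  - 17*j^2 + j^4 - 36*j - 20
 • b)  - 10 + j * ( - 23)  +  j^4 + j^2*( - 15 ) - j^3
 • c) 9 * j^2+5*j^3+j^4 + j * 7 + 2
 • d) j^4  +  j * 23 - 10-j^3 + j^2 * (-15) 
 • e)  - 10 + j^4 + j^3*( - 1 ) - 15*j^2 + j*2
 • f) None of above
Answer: b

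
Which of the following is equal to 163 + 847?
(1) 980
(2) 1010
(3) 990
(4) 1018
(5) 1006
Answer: 2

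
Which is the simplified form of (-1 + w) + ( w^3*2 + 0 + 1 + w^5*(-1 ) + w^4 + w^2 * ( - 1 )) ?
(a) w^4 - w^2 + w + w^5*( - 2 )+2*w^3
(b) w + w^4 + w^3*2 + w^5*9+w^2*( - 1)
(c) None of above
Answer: c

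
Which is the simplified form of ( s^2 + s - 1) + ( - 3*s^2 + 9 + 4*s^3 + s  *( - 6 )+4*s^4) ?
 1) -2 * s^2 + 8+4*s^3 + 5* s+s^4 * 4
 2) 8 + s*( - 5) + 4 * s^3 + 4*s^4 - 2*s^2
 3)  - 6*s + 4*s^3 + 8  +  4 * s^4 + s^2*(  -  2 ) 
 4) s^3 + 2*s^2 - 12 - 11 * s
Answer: 2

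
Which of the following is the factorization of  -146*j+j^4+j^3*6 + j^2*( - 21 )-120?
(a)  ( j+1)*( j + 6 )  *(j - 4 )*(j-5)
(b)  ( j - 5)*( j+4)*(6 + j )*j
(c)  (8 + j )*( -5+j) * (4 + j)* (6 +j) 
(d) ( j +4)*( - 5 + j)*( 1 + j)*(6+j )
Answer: d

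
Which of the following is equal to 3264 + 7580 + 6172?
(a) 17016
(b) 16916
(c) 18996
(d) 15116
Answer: a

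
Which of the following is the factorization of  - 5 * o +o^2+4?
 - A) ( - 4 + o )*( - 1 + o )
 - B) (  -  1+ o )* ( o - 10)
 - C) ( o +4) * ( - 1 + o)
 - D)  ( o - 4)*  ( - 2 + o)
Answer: A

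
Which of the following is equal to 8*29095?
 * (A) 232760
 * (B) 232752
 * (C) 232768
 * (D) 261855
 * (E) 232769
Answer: A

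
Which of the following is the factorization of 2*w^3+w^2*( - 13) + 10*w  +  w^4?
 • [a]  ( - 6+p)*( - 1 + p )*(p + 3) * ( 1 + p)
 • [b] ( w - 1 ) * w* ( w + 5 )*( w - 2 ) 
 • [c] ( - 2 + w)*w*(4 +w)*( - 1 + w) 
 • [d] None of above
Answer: b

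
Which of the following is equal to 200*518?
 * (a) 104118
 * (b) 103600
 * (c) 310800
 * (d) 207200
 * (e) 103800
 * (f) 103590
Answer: b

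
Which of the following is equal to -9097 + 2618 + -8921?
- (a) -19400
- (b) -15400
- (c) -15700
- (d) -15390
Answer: b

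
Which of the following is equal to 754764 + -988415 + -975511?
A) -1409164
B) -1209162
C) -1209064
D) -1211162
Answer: B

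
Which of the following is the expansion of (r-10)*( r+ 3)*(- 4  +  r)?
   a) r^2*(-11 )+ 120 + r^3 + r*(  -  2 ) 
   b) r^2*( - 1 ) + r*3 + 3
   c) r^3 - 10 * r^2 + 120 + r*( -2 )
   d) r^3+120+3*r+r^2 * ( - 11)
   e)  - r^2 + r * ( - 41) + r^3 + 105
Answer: a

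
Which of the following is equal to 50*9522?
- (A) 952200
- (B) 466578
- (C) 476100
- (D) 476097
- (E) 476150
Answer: C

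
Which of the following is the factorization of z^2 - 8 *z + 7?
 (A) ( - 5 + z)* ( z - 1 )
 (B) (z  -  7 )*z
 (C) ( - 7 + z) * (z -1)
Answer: C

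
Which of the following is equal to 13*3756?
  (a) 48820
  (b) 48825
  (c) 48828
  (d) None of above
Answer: c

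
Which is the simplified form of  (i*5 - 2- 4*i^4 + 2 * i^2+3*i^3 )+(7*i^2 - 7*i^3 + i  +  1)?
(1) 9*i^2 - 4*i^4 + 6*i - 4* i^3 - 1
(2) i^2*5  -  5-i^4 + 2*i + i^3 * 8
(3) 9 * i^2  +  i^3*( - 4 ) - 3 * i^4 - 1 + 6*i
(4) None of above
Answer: 1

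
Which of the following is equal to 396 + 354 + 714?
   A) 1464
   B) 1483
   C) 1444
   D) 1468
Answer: A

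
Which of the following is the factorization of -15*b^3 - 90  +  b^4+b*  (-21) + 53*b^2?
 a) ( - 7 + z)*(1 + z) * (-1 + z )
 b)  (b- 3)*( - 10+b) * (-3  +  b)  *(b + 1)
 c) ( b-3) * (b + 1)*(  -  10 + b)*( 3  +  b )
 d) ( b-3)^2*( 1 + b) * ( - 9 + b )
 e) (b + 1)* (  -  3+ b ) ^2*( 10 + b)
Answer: b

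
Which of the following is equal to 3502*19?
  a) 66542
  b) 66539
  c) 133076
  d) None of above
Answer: d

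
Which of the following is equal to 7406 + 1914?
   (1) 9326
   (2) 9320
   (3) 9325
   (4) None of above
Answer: 2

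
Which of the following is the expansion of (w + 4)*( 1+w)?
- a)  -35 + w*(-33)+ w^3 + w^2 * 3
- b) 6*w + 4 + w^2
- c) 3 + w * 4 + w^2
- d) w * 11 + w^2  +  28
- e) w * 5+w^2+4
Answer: e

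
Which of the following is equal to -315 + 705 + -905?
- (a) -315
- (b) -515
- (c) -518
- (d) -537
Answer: b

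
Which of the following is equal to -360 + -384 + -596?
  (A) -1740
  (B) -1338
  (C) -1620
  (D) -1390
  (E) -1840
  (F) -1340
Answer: F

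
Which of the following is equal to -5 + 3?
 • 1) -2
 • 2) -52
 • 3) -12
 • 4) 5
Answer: 1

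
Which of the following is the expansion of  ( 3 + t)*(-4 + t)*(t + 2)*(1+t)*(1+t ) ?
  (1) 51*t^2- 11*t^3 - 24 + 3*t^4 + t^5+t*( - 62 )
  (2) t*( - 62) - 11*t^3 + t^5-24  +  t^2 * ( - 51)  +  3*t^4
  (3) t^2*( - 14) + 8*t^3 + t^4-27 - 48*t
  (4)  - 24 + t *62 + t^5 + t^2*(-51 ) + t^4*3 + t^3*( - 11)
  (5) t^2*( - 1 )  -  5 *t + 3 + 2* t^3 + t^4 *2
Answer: 2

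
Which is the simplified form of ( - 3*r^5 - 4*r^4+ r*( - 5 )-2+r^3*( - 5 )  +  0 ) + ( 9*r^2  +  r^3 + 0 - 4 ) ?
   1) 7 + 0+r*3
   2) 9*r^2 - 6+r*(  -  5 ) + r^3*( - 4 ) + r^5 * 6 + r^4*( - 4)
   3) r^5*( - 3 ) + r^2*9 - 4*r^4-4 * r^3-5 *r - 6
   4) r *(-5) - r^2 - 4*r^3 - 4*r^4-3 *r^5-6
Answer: 3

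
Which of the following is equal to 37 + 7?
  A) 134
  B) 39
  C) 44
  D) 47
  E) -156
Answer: C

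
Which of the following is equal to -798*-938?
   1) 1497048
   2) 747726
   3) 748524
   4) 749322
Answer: 3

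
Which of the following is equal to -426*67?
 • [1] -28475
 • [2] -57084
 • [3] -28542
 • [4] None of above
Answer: 3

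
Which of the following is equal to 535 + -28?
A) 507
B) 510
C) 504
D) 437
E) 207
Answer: A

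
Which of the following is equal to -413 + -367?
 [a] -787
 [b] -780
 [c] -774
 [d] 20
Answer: b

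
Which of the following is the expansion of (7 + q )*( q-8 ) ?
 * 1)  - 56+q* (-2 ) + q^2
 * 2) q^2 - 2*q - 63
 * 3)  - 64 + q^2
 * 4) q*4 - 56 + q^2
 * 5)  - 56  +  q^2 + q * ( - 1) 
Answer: 5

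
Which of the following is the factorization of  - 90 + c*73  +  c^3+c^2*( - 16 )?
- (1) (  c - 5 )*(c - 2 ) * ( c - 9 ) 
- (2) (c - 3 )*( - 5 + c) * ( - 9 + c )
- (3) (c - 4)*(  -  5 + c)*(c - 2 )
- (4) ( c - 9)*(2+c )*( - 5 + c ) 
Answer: 1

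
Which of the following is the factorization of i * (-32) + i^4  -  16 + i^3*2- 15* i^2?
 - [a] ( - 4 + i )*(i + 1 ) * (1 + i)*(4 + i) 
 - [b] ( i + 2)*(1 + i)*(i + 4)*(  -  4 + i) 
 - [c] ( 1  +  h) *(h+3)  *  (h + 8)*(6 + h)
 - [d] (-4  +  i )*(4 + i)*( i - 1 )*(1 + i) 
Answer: a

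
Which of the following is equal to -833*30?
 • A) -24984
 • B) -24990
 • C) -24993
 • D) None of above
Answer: B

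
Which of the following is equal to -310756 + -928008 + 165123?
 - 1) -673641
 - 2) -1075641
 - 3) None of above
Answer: 3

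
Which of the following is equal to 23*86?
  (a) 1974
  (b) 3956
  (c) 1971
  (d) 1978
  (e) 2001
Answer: d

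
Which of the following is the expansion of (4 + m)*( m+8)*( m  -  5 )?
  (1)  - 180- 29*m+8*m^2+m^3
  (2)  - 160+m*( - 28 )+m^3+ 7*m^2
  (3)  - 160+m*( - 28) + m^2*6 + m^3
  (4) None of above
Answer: 2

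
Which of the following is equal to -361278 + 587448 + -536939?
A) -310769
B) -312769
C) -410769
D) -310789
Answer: A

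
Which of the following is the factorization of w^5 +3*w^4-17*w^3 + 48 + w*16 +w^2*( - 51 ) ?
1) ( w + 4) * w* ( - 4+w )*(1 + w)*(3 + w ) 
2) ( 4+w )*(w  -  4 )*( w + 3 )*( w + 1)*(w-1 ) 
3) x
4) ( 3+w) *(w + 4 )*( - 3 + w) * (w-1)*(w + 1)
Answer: 2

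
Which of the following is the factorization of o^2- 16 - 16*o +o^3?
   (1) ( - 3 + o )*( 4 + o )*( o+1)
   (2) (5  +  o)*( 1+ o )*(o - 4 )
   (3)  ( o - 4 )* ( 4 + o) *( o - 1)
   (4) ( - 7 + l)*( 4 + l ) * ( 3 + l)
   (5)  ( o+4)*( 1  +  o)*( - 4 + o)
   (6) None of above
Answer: 5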